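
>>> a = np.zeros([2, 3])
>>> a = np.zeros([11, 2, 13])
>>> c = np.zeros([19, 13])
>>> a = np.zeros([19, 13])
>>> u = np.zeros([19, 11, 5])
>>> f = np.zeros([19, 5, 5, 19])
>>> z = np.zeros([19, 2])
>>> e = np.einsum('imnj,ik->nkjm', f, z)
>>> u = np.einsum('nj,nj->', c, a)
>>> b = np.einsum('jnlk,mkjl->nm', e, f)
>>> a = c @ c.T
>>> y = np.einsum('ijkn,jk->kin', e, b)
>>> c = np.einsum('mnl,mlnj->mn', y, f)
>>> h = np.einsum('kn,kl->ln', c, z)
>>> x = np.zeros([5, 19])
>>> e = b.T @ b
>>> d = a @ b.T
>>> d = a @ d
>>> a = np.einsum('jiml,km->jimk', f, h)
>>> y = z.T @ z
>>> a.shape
(19, 5, 5, 2)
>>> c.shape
(19, 5)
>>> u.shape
()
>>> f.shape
(19, 5, 5, 19)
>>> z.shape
(19, 2)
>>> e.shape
(19, 19)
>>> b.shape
(2, 19)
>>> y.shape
(2, 2)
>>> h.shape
(2, 5)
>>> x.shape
(5, 19)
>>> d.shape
(19, 2)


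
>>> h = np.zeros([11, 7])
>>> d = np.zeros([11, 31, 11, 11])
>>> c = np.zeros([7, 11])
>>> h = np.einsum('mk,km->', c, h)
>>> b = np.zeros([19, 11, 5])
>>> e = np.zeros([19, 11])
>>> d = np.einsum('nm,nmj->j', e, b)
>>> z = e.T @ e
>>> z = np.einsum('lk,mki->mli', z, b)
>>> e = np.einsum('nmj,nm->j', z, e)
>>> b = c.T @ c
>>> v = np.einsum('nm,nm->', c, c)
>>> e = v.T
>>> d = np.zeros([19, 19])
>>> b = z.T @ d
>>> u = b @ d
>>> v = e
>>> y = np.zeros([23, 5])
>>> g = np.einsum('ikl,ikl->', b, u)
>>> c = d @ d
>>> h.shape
()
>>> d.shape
(19, 19)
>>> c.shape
(19, 19)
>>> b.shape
(5, 11, 19)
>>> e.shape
()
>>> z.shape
(19, 11, 5)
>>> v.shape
()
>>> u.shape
(5, 11, 19)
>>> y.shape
(23, 5)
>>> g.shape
()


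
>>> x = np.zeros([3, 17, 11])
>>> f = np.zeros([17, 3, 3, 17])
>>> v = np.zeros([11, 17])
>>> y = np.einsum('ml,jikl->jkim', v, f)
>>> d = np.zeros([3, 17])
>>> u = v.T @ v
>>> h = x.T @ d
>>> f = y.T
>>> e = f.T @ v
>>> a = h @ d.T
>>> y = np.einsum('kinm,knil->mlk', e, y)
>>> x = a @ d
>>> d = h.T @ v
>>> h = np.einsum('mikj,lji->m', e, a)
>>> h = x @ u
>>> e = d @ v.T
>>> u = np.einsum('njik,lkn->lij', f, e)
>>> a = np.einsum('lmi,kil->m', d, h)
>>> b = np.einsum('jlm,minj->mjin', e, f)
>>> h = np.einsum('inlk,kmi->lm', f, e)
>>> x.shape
(11, 17, 17)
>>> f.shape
(11, 3, 3, 17)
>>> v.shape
(11, 17)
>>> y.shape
(17, 11, 17)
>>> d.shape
(17, 17, 17)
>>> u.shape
(17, 3, 3)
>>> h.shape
(3, 17)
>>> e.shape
(17, 17, 11)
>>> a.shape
(17,)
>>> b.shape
(11, 17, 3, 3)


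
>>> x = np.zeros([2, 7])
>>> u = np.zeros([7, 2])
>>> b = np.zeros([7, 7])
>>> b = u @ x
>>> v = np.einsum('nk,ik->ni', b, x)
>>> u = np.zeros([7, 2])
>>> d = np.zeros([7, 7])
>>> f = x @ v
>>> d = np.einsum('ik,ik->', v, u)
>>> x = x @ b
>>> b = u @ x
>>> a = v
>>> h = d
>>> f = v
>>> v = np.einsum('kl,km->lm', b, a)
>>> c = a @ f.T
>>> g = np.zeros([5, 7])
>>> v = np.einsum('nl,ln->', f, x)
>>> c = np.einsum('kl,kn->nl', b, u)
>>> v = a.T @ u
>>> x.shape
(2, 7)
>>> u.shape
(7, 2)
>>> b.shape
(7, 7)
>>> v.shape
(2, 2)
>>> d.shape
()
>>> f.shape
(7, 2)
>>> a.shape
(7, 2)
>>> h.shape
()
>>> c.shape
(2, 7)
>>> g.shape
(5, 7)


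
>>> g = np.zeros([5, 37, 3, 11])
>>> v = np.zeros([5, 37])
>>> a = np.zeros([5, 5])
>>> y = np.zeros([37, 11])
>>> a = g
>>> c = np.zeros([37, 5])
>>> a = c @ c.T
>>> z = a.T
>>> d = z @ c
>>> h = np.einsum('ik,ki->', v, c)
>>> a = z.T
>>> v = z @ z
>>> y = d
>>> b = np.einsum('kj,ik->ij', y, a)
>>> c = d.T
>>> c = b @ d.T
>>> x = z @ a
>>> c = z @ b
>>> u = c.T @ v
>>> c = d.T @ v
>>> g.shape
(5, 37, 3, 11)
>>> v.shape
(37, 37)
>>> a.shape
(37, 37)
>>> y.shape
(37, 5)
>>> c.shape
(5, 37)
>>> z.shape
(37, 37)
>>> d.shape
(37, 5)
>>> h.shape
()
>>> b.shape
(37, 5)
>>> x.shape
(37, 37)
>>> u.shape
(5, 37)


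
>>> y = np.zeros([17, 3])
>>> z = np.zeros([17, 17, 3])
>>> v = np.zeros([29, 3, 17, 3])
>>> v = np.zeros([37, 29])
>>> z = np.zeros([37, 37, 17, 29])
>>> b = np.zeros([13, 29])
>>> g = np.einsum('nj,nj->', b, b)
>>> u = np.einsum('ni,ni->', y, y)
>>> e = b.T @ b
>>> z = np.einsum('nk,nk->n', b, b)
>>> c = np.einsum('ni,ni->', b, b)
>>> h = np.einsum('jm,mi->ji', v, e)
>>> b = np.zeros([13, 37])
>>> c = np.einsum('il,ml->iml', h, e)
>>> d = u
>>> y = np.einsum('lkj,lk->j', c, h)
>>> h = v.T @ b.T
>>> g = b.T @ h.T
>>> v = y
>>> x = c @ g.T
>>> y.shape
(29,)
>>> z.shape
(13,)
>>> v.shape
(29,)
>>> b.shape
(13, 37)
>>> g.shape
(37, 29)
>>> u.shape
()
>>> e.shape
(29, 29)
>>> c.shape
(37, 29, 29)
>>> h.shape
(29, 13)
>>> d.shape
()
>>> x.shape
(37, 29, 37)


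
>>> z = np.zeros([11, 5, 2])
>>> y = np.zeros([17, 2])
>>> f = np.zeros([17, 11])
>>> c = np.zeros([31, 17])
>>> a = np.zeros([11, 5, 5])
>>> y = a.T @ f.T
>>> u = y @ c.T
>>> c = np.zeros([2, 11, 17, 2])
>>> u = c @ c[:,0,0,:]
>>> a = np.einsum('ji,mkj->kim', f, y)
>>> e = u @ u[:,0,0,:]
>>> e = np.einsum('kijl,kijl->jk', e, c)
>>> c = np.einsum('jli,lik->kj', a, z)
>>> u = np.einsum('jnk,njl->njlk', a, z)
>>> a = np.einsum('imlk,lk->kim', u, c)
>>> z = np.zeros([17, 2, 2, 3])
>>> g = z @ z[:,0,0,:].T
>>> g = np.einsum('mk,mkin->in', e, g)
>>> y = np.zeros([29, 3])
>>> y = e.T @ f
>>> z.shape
(17, 2, 2, 3)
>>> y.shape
(2, 11)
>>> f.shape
(17, 11)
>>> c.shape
(2, 5)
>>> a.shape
(5, 11, 5)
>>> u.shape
(11, 5, 2, 5)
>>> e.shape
(17, 2)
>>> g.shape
(2, 17)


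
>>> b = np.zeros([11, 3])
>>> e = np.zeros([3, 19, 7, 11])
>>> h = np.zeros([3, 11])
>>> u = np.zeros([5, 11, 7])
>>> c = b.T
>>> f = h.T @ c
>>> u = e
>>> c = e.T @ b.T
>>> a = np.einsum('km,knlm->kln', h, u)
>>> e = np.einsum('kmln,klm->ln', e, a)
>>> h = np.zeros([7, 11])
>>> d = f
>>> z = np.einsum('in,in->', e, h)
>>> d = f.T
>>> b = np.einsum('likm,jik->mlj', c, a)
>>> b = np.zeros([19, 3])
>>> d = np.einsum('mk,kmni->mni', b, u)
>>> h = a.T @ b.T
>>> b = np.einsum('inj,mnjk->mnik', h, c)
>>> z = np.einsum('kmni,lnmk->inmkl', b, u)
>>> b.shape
(11, 7, 19, 11)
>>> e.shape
(7, 11)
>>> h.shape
(19, 7, 19)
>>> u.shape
(3, 19, 7, 11)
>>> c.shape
(11, 7, 19, 11)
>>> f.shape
(11, 11)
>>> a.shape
(3, 7, 19)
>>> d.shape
(19, 7, 11)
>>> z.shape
(11, 19, 7, 11, 3)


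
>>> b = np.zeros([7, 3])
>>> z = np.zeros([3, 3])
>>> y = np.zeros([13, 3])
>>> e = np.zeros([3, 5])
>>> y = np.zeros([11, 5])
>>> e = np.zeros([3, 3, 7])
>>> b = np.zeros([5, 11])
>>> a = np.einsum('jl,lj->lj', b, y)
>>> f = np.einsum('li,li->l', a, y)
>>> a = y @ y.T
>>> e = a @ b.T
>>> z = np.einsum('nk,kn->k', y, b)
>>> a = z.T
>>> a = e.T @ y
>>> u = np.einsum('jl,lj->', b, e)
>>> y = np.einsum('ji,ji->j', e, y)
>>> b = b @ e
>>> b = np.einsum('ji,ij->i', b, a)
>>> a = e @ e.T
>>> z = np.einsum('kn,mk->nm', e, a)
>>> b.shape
(5,)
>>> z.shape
(5, 11)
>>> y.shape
(11,)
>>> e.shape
(11, 5)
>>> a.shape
(11, 11)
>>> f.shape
(11,)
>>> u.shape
()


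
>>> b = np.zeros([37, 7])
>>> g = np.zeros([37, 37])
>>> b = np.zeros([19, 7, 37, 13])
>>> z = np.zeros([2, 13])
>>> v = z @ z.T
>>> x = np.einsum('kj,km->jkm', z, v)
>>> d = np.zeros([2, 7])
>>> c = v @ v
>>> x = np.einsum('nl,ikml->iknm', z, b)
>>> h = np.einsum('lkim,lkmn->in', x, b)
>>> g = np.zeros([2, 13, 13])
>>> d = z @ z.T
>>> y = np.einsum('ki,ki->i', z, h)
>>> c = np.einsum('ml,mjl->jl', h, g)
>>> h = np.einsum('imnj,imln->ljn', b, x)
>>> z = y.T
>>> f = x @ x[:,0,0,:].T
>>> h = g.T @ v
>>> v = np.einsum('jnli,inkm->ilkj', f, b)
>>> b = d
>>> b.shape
(2, 2)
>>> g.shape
(2, 13, 13)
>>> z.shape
(13,)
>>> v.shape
(19, 2, 37, 19)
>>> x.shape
(19, 7, 2, 37)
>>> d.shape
(2, 2)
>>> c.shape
(13, 13)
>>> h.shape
(13, 13, 2)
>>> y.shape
(13,)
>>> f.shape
(19, 7, 2, 19)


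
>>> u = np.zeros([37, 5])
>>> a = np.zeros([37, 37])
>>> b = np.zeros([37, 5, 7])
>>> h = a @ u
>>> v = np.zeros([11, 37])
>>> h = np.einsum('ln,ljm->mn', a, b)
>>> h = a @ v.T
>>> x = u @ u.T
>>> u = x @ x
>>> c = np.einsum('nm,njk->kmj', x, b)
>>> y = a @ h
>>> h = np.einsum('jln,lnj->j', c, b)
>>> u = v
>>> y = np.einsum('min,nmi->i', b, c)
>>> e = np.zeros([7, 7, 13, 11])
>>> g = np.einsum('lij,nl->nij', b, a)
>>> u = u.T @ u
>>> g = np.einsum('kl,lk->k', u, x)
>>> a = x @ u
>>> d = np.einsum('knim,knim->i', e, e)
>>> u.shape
(37, 37)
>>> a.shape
(37, 37)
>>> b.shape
(37, 5, 7)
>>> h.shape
(7,)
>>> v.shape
(11, 37)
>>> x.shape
(37, 37)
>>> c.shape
(7, 37, 5)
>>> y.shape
(5,)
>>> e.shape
(7, 7, 13, 11)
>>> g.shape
(37,)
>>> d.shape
(13,)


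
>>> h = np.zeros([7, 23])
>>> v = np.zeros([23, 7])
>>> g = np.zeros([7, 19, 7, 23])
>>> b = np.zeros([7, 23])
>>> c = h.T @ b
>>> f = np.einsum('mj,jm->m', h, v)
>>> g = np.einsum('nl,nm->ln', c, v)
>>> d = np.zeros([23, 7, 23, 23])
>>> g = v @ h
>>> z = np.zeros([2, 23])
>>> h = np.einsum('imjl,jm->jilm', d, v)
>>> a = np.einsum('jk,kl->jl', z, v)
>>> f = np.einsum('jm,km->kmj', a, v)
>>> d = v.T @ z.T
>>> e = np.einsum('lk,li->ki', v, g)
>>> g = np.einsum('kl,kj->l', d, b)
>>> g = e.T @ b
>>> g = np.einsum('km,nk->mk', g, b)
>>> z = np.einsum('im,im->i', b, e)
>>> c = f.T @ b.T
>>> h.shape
(23, 23, 23, 7)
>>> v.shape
(23, 7)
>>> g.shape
(23, 23)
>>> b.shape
(7, 23)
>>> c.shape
(2, 7, 7)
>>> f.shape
(23, 7, 2)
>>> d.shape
(7, 2)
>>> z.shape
(7,)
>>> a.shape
(2, 7)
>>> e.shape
(7, 23)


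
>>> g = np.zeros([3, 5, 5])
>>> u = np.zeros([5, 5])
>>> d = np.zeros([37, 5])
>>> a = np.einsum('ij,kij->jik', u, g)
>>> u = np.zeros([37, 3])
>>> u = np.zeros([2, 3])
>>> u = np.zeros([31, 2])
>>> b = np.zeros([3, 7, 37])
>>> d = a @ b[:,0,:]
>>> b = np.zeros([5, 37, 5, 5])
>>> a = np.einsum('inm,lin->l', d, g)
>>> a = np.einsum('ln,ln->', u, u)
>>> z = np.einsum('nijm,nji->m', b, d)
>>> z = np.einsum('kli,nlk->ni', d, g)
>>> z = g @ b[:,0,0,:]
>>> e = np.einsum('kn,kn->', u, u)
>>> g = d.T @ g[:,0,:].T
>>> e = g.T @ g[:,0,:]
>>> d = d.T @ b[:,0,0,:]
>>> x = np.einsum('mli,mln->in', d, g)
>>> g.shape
(37, 5, 3)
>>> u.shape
(31, 2)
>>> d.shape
(37, 5, 5)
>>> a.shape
()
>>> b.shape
(5, 37, 5, 5)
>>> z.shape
(3, 5, 5)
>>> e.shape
(3, 5, 3)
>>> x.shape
(5, 3)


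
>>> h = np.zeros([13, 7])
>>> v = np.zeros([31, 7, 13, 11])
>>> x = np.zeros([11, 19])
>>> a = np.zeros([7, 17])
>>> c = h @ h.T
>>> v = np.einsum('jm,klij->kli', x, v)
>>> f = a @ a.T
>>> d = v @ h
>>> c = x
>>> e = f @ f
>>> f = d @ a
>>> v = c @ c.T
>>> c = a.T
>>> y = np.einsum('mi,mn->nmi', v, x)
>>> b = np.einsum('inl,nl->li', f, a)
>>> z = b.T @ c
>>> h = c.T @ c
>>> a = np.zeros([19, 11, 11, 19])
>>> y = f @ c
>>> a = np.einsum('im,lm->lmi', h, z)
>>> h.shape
(7, 7)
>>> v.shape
(11, 11)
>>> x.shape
(11, 19)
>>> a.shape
(31, 7, 7)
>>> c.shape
(17, 7)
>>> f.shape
(31, 7, 17)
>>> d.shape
(31, 7, 7)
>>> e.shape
(7, 7)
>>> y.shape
(31, 7, 7)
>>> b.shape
(17, 31)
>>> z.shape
(31, 7)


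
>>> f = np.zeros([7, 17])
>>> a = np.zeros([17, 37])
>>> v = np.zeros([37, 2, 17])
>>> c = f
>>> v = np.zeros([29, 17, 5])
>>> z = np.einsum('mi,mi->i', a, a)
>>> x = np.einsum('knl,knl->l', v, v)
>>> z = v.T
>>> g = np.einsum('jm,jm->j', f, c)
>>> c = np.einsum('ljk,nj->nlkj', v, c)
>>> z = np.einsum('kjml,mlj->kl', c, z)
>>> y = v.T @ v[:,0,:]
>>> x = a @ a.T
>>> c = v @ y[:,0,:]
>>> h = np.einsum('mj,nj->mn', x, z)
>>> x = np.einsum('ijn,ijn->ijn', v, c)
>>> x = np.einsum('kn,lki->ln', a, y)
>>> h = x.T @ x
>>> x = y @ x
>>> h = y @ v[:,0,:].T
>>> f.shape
(7, 17)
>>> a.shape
(17, 37)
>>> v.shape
(29, 17, 5)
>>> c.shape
(29, 17, 5)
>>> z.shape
(7, 17)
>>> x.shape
(5, 17, 37)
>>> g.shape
(7,)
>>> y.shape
(5, 17, 5)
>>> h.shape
(5, 17, 29)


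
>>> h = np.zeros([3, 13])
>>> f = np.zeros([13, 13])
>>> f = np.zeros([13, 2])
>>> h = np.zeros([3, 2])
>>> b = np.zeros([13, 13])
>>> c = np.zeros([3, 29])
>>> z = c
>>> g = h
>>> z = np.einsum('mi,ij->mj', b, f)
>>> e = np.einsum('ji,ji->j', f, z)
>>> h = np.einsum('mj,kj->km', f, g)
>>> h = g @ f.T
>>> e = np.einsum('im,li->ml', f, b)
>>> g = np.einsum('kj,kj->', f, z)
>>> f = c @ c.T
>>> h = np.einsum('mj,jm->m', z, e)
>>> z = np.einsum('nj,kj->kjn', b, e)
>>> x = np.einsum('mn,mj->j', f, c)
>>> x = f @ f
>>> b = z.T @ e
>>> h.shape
(13,)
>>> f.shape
(3, 3)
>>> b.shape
(13, 13, 13)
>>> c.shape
(3, 29)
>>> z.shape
(2, 13, 13)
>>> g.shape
()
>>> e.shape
(2, 13)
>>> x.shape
(3, 3)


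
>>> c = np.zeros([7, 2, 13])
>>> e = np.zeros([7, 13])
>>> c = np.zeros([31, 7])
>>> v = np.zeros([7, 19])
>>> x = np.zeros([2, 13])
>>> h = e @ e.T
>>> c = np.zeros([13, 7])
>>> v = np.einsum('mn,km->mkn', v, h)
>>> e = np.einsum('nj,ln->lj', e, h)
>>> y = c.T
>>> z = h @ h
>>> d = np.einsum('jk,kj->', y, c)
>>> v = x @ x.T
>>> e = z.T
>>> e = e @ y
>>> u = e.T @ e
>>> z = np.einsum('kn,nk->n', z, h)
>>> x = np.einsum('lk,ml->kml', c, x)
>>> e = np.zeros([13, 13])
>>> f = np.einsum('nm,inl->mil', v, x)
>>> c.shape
(13, 7)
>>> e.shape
(13, 13)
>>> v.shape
(2, 2)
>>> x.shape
(7, 2, 13)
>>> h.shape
(7, 7)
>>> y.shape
(7, 13)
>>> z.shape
(7,)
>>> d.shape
()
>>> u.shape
(13, 13)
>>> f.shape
(2, 7, 13)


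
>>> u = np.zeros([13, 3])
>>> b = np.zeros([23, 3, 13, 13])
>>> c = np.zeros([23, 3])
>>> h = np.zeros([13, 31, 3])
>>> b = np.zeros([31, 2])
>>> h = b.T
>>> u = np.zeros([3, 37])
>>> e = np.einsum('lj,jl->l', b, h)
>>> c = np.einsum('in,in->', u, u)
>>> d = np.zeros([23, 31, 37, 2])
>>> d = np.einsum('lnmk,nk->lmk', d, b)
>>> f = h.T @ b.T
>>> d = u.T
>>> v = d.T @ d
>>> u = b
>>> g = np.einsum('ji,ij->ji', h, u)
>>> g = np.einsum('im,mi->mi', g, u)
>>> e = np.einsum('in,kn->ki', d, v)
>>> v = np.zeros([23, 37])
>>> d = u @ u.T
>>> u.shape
(31, 2)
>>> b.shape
(31, 2)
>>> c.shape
()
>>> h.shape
(2, 31)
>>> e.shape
(3, 37)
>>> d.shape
(31, 31)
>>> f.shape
(31, 31)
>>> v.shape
(23, 37)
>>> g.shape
(31, 2)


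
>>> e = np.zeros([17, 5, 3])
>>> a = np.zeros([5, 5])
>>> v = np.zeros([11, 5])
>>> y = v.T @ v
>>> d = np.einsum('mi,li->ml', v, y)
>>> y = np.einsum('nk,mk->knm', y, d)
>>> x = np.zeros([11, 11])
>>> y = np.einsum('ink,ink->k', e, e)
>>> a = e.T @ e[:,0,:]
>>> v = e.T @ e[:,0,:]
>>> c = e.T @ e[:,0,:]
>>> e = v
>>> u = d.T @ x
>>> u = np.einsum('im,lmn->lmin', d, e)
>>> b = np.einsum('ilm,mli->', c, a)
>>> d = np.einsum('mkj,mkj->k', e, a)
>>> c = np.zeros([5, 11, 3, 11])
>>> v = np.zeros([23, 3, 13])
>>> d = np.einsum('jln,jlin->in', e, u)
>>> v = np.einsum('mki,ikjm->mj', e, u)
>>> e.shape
(3, 5, 3)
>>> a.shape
(3, 5, 3)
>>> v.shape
(3, 11)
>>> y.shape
(3,)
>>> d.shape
(11, 3)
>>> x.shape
(11, 11)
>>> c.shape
(5, 11, 3, 11)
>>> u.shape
(3, 5, 11, 3)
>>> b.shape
()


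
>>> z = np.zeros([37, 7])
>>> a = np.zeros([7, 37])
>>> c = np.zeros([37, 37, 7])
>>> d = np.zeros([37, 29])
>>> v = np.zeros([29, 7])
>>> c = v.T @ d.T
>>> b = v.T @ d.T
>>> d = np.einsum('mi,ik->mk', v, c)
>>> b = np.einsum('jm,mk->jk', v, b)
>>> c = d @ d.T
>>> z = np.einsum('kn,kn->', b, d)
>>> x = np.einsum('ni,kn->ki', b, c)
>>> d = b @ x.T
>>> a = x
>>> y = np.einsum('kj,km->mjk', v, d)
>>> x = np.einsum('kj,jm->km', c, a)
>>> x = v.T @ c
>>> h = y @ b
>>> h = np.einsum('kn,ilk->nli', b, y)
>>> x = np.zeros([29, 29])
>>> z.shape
()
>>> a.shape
(29, 37)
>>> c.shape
(29, 29)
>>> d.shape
(29, 29)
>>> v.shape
(29, 7)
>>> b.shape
(29, 37)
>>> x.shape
(29, 29)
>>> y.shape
(29, 7, 29)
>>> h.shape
(37, 7, 29)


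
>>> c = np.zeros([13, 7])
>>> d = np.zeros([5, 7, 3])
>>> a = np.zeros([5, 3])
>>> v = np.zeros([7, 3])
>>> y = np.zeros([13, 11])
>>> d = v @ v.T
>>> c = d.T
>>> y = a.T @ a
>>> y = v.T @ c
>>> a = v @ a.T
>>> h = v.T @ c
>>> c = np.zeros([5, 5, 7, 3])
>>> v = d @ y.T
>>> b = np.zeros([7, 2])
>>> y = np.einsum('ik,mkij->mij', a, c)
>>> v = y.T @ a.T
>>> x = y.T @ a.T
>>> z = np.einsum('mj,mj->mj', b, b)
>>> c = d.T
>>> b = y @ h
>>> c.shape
(7, 7)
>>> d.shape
(7, 7)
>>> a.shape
(7, 5)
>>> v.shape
(3, 7, 7)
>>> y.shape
(5, 7, 3)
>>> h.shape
(3, 7)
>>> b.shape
(5, 7, 7)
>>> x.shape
(3, 7, 7)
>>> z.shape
(7, 2)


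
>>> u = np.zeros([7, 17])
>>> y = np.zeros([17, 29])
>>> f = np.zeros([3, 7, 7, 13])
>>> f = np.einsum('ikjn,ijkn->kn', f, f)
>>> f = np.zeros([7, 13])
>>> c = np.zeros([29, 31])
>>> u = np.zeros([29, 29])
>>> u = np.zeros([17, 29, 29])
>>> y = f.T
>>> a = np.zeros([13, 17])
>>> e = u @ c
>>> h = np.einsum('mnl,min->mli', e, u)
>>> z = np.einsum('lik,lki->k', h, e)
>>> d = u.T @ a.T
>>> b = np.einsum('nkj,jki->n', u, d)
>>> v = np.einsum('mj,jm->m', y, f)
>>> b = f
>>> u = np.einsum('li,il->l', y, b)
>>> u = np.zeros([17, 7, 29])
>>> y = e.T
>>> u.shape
(17, 7, 29)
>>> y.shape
(31, 29, 17)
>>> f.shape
(7, 13)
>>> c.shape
(29, 31)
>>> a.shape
(13, 17)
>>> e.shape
(17, 29, 31)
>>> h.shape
(17, 31, 29)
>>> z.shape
(29,)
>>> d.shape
(29, 29, 13)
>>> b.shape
(7, 13)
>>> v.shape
(13,)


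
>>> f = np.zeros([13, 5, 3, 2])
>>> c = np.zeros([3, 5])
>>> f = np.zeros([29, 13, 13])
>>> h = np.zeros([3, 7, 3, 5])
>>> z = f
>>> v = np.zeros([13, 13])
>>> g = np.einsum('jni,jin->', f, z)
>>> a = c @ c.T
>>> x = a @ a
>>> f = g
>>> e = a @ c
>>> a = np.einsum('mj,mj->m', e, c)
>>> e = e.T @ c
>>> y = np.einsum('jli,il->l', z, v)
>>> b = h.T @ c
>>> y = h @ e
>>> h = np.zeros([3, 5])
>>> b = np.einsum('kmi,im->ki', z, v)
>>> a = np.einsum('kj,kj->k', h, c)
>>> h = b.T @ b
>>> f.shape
()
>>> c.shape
(3, 5)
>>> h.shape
(13, 13)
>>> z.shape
(29, 13, 13)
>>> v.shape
(13, 13)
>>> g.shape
()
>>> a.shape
(3,)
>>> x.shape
(3, 3)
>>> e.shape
(5, 5)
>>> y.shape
(3, 7, 3, 5)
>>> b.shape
(29, 13)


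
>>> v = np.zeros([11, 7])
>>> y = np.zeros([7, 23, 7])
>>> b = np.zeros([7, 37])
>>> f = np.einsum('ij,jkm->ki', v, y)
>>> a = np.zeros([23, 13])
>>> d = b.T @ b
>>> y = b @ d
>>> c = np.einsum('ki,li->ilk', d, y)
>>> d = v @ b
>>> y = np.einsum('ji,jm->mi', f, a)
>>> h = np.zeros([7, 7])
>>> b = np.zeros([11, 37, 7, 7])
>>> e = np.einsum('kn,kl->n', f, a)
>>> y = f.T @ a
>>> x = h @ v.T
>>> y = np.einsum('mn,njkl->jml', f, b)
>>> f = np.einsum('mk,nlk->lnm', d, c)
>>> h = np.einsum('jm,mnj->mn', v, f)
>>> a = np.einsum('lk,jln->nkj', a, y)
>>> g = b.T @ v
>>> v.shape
(11, 7)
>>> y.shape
(37, 23, 7)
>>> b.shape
(11, 37, 7, 7)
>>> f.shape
(7, 37, 11)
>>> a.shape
(7, 13, 37)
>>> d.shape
(11, 37)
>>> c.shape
(37, 7, 37)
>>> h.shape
(7, 37)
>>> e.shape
(11,)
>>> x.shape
(7, 11)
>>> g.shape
(7, 7, 37, 7)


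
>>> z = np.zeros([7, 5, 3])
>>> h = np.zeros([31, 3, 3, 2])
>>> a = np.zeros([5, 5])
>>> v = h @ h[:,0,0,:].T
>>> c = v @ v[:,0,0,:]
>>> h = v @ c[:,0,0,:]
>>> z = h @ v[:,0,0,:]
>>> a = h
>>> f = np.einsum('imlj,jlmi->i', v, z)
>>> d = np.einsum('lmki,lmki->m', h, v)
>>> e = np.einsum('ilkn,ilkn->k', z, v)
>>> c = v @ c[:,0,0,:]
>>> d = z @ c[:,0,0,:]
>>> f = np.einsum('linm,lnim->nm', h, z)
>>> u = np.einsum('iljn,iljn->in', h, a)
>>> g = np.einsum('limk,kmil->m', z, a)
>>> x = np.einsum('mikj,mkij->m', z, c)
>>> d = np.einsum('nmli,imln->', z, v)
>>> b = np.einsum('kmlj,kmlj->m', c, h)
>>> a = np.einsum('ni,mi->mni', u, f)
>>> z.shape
(31, 3, 3, 31)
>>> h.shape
(31, 3, 3, 31)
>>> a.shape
(3, 31, 31)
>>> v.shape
(31, 3, 3, 31)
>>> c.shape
(31, 3, 3, 31)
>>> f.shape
(3, 31)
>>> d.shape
()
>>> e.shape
(3,)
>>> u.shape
(31, 31)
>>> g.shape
(3,)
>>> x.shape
(31,)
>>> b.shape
(3,)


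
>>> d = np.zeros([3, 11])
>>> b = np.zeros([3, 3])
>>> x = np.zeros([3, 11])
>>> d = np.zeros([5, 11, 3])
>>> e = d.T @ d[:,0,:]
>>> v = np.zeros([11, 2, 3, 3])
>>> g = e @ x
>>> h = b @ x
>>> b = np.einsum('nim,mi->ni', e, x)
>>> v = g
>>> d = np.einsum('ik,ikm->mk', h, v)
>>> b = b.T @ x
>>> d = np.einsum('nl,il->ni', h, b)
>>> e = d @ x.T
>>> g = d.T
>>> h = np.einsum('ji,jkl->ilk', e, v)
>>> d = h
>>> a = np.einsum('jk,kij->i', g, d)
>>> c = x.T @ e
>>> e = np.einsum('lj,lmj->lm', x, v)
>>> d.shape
(3, 11, 11)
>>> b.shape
(11, 11)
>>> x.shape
(3, 11)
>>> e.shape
(3, 11)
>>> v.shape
(3, 11, 11)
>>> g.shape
(11, 3)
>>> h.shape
(3, 11, 11)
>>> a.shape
(11,)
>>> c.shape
(11, 3)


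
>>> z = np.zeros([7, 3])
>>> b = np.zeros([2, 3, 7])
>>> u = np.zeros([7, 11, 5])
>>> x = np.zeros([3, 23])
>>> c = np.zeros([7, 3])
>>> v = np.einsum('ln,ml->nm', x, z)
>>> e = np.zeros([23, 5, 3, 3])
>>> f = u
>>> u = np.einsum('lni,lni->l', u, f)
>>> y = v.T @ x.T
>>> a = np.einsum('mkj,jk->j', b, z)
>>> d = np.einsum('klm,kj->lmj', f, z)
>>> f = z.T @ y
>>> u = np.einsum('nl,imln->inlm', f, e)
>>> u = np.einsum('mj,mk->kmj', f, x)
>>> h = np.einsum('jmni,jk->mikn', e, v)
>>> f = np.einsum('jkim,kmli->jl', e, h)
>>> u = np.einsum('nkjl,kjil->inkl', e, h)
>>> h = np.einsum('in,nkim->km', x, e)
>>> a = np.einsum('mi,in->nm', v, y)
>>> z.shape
(7, 3)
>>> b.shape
(2, 3, 7)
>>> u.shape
(7, 23, 5, 3)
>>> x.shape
(3, 23)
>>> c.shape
(7, 3)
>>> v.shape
(23, 7)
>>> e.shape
(23, 5, 3, 3)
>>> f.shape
(23, 7)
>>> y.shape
(7, 3)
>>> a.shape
(3, 23)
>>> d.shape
(11, 5, 3)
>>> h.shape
(5, 3)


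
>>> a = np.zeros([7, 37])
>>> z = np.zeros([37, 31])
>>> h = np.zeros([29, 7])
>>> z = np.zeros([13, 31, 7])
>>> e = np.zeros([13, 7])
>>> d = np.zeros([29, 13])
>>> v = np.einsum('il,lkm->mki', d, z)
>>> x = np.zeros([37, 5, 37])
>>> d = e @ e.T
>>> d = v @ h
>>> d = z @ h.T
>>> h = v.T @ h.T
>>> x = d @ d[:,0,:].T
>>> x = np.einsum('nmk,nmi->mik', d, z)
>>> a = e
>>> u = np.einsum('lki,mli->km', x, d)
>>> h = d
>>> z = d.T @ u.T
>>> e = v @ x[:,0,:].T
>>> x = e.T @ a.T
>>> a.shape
(13, 7)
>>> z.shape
(29, 31, 7)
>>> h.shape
(13, 31, 29)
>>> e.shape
(7, 31, 31)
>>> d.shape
(13, 31, 29)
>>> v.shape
(7, 31, 29)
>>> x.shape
(31, 31, 13)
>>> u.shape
(7, 13)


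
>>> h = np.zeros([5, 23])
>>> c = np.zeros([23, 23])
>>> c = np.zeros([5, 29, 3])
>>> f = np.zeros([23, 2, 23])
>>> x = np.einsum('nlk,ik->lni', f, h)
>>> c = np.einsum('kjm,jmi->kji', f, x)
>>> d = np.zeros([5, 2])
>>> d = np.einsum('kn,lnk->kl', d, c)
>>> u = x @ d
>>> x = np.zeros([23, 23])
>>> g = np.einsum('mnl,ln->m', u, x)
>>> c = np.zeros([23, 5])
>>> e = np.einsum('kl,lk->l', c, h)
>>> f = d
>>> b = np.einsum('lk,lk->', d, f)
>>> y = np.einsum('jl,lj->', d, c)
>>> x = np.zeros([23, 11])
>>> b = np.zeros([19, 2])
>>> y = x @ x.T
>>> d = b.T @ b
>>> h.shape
(5, 23)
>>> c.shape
(23, 5)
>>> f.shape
(5, 23)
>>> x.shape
(23, 11)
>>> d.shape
(2, 2)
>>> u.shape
(2, 23, 23)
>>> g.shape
(2,)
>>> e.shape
(5,)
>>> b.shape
(19, 2)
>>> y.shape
(23, 23)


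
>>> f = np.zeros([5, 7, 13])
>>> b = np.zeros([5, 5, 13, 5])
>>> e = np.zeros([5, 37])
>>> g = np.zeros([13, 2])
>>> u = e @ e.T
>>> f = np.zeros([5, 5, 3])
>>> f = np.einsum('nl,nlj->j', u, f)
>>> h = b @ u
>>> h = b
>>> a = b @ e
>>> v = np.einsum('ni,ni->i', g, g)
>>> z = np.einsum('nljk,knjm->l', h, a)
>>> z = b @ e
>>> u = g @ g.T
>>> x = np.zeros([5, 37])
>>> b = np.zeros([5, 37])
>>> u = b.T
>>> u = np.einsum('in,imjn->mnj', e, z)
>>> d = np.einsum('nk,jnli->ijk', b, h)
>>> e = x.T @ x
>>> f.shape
(3,)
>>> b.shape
(5, 37)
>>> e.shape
(37, 37)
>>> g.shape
(13, 2)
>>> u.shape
(5, 37, 13)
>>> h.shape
(5, 5, 13, 5)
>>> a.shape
(5, 5, 13, 37)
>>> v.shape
(2,)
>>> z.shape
(5, 5, 13, 37)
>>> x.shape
(5, 37)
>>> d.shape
(5, 5, 37)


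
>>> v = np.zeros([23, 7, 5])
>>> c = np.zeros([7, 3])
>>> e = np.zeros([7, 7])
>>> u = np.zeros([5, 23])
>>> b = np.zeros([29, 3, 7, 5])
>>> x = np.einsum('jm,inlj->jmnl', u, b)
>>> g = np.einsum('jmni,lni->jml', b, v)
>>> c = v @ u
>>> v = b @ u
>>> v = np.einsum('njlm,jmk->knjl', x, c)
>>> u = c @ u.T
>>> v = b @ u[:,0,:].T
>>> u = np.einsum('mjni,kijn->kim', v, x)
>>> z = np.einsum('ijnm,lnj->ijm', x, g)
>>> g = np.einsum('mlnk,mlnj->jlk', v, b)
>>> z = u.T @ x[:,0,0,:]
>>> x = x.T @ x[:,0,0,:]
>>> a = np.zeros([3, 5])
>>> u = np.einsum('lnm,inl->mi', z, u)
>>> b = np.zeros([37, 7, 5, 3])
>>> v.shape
(29, 3, 7, 23)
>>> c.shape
(23, 7, 23)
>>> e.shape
(7, 7)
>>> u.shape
(7, 5)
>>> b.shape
(37, 7, 5, 3)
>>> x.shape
(7, 3, 23, 7)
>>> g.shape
(5, 3, 23)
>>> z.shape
(29, 23, 7)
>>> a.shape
(3, 5)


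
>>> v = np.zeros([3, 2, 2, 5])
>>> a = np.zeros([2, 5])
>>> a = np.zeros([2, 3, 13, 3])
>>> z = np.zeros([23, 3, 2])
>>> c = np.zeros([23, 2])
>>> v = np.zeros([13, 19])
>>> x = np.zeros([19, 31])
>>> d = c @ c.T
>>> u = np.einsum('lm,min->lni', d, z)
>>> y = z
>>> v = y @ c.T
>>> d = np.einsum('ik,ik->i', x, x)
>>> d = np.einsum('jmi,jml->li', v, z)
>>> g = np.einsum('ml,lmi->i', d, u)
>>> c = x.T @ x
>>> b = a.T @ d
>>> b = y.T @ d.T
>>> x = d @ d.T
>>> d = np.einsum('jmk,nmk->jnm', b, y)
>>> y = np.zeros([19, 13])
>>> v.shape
(23, 3, 23)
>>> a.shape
(2, 3, 13, 3)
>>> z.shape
(23, 3, 2)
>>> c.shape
(31, 31)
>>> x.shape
(2, 2)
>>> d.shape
(2, 23, 3)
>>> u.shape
(23, 2, 3)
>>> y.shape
(19, 13)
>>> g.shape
(3,)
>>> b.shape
(2, 3, 2)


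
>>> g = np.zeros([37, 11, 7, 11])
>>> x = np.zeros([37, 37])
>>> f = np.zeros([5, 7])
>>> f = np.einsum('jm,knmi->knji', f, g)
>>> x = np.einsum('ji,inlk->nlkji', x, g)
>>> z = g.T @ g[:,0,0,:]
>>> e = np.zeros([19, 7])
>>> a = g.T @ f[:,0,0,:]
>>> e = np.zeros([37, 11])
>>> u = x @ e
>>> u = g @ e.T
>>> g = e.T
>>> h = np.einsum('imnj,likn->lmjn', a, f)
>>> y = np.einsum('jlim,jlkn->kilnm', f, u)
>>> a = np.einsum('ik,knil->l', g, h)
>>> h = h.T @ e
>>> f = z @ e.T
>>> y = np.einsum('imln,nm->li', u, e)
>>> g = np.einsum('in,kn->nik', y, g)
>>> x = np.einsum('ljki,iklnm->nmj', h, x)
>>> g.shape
(37, 7, 11)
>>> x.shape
(37, 37, 11)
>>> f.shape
(11, 7, 11, 37)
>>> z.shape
(11, 7, 11, 11)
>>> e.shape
(37, 11)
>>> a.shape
(11,)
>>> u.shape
(37, 11, 7, 37)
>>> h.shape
(11, 11, 7, 11)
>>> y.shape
(7, 37)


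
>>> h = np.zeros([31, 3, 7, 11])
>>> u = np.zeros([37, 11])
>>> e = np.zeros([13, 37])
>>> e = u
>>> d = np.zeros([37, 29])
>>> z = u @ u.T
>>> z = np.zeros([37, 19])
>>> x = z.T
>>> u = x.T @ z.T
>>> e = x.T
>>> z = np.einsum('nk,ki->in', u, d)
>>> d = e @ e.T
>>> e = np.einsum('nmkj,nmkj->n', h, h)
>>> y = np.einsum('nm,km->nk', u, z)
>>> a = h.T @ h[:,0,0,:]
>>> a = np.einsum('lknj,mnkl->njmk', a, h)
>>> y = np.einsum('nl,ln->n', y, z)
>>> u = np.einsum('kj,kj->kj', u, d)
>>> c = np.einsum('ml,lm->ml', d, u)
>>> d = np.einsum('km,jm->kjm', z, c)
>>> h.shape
(31, 3, 7, 11)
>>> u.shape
(37, 37)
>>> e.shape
(31,)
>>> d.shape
(29, 37, 37)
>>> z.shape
(29, 37)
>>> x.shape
(19, 37)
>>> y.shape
(37,)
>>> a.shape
(3, 11, 31, 7)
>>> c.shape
(37, 37)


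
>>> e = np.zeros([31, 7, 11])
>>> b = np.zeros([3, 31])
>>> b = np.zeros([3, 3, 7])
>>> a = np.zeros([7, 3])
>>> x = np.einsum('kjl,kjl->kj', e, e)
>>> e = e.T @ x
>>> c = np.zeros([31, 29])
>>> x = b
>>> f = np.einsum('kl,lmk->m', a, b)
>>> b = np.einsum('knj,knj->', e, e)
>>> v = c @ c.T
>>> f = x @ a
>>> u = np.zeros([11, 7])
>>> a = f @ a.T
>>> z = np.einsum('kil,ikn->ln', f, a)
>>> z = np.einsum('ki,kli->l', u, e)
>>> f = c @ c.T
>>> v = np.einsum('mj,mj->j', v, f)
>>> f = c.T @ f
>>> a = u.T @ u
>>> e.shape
(11, 7, 7)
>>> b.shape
()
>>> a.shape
(7, 7)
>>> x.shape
(3, 3, 7)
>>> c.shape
(31, 29)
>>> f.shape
(29, 31)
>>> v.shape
(31,)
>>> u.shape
(11, 7)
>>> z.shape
(7,)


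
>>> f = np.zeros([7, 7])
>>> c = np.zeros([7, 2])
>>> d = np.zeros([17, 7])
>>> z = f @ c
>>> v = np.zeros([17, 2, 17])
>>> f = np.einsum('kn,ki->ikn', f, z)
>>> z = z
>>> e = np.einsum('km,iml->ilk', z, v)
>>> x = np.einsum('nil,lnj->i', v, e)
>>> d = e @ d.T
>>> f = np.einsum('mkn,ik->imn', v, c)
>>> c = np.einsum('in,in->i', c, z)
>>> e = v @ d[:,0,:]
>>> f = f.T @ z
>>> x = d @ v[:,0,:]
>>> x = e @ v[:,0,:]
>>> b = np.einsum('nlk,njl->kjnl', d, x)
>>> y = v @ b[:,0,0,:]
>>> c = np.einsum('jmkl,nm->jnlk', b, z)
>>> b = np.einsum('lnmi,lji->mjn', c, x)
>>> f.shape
(17, 17, 2)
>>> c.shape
(17, 7, 17, 17)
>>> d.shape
(17, 17, 17)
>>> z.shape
(7, 2)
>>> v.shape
(17, 2, 17)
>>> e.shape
(17, 2, 17)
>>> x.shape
(17, 2, 17)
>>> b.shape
(17, 2, 7)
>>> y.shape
(17, 2, 17)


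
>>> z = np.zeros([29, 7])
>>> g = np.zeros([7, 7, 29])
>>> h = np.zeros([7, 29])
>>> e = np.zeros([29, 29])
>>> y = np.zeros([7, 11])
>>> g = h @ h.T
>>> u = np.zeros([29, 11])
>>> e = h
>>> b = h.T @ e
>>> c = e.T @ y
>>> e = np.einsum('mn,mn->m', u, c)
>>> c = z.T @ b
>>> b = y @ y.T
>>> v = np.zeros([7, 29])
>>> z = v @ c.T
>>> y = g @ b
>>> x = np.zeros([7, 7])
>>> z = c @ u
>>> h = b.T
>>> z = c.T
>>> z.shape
(29, 7)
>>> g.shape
(7, 7)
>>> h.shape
(7, 7)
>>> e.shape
(29,)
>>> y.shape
(7, 7)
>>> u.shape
(29, 11)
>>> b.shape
(7, 7)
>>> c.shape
(7, 29)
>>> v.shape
(7, 29)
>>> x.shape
(7, 7)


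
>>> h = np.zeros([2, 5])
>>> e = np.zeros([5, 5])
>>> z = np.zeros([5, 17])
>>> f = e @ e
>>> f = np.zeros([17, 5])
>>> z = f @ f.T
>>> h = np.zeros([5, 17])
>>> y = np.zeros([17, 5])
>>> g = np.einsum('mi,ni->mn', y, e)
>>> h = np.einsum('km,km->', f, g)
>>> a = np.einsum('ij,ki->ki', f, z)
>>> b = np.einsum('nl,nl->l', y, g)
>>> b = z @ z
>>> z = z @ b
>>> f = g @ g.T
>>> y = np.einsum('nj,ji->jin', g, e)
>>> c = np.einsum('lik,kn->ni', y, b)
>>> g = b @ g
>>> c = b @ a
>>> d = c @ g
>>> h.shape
()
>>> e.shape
(5, 5)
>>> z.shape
(17, 17)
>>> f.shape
(17, 17)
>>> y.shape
(5, 5, 17)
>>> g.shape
(17, 5)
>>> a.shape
(17, 17)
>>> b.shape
(17, 17)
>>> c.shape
(17, 17)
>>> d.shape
(17, 5)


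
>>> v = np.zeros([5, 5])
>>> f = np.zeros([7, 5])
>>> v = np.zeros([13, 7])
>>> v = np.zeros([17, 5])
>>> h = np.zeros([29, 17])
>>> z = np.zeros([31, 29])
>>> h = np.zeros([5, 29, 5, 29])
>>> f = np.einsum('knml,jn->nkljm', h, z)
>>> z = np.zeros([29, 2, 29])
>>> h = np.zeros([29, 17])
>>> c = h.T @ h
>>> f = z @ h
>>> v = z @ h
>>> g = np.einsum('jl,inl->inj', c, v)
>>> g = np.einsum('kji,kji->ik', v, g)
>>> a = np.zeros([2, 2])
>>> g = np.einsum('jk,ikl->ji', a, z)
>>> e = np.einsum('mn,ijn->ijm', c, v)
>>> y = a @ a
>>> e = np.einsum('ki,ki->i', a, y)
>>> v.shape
(29, 2, 17)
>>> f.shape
(29, 2, 17)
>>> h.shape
(29, 17)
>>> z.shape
(29, 2, 29)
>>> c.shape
(17, 17)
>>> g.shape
(2, 29)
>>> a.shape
(2, 2)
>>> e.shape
(2,)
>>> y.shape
(2, 2)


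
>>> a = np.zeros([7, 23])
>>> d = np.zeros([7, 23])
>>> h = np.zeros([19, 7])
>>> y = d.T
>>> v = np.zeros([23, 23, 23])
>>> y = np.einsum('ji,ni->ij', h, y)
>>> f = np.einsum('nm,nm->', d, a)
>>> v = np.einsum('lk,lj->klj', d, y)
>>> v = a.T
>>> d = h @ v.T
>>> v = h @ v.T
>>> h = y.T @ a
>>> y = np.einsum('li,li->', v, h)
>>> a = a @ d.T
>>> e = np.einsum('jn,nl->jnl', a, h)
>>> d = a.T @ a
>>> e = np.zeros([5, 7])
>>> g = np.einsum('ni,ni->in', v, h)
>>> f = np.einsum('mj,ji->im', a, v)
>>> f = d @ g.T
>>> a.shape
(7, 19)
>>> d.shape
(19, 19)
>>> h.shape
(19, 23)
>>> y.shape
()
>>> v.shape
(19, 23)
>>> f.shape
(19, 23)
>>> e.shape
(5, 7)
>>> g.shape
(23, 19)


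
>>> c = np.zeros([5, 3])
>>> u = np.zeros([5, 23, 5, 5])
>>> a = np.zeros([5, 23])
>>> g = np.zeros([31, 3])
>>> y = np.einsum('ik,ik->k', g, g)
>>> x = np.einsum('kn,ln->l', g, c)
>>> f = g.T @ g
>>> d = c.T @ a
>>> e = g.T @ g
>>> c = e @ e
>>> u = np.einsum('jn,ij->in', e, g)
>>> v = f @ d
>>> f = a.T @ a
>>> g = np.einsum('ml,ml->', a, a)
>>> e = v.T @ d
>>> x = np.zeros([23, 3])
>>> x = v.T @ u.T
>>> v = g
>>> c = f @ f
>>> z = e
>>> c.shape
(23, 23)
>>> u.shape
(31, 3)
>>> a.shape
(5, 23)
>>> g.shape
()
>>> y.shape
(3,)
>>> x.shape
(23, 31)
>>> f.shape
(23, 23)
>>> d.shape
(3, 23)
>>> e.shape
(23, 23)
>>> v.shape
()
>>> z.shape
(23, 23)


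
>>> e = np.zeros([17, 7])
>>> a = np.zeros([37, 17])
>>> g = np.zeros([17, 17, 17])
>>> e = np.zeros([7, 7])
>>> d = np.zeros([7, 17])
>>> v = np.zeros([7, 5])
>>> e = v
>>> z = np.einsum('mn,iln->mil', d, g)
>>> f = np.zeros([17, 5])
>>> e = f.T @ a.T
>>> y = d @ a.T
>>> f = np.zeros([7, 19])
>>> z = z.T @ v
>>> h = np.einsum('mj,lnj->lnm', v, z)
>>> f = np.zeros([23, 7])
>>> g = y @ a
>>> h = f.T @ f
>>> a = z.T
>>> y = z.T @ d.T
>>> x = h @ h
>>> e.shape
(5, 37)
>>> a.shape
(5, 17, 17)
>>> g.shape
(7, 17)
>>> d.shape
(7, 17)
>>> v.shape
(7, 5)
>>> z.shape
(17, 17, 5)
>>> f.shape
(23, 7)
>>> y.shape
(5, 17, 7)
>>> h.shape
(7, 7)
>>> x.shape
(7, 7)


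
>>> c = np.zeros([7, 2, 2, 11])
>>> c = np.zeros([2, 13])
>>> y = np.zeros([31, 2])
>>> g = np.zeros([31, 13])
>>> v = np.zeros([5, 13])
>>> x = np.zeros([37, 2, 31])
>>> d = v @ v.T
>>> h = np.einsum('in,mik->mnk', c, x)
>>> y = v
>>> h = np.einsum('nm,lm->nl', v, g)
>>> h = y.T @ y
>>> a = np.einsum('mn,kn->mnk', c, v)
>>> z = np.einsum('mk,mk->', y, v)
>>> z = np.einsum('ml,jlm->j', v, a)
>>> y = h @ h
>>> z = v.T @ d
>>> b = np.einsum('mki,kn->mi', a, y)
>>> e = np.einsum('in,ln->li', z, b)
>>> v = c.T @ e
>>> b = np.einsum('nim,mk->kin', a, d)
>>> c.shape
(2, 13)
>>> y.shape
(13, 13)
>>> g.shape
(31, 13)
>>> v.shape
(13, 13)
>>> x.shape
(37, 2, 31)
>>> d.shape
(5, 5)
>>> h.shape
(13, 13)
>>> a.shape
(2, 13, 5)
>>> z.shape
(13, 5)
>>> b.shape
(5, 13, 2)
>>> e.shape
(2, 13)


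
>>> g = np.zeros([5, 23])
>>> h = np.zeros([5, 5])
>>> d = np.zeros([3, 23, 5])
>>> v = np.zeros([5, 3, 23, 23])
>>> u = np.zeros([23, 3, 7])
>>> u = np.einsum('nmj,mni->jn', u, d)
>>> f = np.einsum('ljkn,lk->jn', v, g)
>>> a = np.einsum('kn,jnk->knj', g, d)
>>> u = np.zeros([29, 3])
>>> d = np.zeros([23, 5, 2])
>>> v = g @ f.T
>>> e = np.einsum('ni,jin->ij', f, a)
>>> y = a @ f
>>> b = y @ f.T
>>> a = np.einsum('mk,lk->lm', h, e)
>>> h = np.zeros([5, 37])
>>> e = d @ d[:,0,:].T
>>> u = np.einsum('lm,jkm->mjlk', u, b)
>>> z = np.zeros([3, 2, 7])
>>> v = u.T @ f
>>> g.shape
(5, 23)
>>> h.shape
(5, 37)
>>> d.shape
(23, 5, 2)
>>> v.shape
(23, 29, 5, 23)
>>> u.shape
(3, 5, 29, 23)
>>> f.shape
(3, 23)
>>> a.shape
(23, 5)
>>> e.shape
(23, 5, 23)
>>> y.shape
(5, 23, 23)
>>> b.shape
(5, 23, 3)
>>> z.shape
(3, 2, 7)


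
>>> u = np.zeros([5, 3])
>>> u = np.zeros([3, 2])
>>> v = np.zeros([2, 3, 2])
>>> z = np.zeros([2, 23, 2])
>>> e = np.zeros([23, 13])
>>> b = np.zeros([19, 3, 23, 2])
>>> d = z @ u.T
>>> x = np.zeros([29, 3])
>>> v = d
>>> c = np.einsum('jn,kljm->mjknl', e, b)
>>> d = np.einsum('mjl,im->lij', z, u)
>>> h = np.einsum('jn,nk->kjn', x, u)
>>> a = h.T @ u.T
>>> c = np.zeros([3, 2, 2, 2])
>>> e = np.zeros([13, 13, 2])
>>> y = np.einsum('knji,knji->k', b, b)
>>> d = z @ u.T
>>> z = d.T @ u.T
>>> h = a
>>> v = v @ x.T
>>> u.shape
(3, 2)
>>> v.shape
(2, 23, 29)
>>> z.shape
(3, 23, 3)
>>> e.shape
(13, 13, 2)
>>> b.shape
(19, 3, 23, 2)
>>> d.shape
(2, 23, 3)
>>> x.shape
(29, 3)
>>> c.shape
(3, 2, 2, 2)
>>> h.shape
(3, 29, 3)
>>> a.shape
(3, 29, 3)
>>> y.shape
(19,)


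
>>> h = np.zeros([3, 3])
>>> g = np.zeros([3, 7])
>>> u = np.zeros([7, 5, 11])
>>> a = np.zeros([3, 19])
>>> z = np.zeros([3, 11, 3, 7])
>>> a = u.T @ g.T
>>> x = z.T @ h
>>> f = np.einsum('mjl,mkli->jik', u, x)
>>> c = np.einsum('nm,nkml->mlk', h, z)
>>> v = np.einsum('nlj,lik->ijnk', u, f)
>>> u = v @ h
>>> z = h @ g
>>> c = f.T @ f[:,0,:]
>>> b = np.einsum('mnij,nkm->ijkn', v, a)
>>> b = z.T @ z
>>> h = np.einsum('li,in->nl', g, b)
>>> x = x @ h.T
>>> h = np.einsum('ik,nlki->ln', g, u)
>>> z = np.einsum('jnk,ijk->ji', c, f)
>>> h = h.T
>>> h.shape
(3, 11)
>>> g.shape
(3, 7)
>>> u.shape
(3, 11, 7, 3)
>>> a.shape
(11, 5, 3)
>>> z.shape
(3, 5)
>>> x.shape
(7, 3, 11, 7)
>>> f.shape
(5, 3, 3)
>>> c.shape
(3, 3, 3)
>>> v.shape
(3, 11, 7, 3)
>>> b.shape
(7, 7)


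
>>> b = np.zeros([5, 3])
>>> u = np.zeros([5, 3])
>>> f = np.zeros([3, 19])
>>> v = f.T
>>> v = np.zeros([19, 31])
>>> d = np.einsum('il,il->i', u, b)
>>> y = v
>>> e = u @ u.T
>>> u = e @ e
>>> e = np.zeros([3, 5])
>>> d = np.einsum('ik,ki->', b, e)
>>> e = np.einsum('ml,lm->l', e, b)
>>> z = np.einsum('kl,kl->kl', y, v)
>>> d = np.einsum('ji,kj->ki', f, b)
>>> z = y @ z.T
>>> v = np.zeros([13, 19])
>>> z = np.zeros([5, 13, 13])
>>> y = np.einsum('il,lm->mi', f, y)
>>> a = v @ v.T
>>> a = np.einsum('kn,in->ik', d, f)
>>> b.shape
(5, 3)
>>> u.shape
(5, 5)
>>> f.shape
(3, 19)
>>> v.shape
(13, 19)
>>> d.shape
(5, 19)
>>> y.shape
(31, 3)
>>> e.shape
(5,)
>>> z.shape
(5, 13, 13)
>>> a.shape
(3, 5)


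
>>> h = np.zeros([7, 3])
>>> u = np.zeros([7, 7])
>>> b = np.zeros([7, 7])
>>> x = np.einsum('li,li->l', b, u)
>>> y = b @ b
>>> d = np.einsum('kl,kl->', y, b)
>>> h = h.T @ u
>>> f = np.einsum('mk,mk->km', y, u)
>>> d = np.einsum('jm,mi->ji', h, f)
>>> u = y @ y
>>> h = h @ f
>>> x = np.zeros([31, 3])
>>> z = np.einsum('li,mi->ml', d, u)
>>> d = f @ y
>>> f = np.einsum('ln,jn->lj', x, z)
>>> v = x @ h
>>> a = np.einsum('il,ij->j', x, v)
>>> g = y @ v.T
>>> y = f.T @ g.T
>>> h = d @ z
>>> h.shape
(7, 3)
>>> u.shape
(7, 7)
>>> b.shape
(7, 7)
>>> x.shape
(31, 3)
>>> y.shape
(7, 7)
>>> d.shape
(7, 7)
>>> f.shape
(31, 7)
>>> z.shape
(7, 3)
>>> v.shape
(31, 7)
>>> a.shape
(7,)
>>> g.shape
(7, 31)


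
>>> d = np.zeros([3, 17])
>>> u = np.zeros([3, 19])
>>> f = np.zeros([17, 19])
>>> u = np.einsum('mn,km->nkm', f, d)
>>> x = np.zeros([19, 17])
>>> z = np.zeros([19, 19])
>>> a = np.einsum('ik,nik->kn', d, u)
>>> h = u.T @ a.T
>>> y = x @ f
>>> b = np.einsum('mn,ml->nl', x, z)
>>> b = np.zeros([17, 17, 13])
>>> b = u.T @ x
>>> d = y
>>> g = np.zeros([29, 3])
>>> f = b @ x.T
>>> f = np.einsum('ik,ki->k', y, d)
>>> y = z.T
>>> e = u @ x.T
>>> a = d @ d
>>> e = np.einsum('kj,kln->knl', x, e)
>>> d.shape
(19, 19)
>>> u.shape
(19, 3, 17)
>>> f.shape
(19,)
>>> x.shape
(19, 17)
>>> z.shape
(19, 19)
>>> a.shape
(19, 19)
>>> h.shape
(17, 3, 17)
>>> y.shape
(19, 19)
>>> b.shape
(17, 3, 17)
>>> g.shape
(29, 3)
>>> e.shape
(19, 19, 3)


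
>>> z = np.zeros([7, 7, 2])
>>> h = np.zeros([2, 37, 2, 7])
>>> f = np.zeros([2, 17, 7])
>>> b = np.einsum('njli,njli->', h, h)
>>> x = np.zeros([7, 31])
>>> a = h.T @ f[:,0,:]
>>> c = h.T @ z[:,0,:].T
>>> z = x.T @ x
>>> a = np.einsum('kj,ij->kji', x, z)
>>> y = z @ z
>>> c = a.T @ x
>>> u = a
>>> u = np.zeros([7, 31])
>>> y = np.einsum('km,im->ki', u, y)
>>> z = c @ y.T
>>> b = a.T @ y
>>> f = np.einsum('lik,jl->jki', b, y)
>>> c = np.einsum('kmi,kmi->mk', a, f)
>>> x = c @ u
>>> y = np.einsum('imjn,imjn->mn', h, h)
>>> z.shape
(31, 31, 7)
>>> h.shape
(2, 37, 2, 7)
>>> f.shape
(7, 31, 31)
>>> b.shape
(31, 31, 31)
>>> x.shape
(31, 31)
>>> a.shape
(7, 31, 31)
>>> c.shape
(31, 7)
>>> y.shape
(37, 7)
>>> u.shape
(7, 31)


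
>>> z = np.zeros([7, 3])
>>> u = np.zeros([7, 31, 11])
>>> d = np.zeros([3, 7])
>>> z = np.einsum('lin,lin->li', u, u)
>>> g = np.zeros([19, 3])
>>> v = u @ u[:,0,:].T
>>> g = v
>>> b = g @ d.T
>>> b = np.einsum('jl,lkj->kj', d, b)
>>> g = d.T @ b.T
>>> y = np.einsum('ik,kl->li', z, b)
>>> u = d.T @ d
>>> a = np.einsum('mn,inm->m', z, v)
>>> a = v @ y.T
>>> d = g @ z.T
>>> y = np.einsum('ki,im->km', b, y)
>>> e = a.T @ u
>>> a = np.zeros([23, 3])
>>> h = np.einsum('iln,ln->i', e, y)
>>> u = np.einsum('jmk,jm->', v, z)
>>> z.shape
(7, 31)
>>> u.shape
()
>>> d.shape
(7, 7)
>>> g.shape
(7, 31)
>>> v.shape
(7, 31, 7)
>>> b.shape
(31, 3)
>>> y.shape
(31, 7)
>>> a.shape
(23, 3)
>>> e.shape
(3, 31, 7)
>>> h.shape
(3,)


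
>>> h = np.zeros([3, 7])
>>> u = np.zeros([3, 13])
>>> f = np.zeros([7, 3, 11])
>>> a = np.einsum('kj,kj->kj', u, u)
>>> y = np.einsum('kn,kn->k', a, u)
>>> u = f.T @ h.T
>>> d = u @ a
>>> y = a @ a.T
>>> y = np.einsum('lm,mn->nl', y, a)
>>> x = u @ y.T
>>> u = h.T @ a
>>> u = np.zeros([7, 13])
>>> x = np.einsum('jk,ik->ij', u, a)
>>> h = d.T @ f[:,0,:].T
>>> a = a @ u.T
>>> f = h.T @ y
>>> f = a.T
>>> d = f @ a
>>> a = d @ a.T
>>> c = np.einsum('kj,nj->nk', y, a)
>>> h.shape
(13, 3, 7)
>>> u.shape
(7, 13)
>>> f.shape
(7, 3)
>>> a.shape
(7, 3)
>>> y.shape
(13, 3)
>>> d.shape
(7, 7)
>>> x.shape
(3, 7)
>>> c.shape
(7, 13)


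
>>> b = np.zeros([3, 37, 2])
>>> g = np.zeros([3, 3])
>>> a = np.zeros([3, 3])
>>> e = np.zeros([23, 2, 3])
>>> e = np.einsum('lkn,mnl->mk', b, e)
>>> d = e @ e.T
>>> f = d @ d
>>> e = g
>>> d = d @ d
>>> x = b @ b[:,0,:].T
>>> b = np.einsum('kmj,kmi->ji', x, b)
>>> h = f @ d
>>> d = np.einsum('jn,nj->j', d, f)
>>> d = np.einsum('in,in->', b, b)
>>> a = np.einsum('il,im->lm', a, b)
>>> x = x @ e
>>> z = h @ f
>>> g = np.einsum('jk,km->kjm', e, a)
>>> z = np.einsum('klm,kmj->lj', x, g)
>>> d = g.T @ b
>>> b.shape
(3, 2)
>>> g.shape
(3, 3, 2)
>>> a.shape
(3, 2)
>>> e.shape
(3, 3)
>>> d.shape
(2, 3, 2)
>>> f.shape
(23, 23)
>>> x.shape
(3, 37, 3)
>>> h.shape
(23, 23)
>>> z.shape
(37, 2)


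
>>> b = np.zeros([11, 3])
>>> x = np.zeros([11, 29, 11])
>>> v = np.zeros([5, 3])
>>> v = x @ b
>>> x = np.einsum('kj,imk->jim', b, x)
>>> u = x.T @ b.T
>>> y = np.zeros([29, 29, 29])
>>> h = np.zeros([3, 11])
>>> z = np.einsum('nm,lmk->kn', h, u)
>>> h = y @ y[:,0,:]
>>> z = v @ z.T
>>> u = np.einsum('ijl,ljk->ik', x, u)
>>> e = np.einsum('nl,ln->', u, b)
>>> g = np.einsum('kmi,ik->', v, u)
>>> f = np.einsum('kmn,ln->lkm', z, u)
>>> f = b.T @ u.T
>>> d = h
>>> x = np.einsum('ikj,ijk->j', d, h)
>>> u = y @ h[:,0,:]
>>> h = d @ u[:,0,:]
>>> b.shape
(11, 3)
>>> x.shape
(29,)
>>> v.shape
(11, 29, 3)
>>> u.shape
(29, 29, 29)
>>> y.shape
(29, 29, 29)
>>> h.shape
(29, 29, 29)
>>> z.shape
(11, 29, 11)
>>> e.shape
()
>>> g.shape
()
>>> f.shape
(3, 3)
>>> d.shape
(29, 29, 29)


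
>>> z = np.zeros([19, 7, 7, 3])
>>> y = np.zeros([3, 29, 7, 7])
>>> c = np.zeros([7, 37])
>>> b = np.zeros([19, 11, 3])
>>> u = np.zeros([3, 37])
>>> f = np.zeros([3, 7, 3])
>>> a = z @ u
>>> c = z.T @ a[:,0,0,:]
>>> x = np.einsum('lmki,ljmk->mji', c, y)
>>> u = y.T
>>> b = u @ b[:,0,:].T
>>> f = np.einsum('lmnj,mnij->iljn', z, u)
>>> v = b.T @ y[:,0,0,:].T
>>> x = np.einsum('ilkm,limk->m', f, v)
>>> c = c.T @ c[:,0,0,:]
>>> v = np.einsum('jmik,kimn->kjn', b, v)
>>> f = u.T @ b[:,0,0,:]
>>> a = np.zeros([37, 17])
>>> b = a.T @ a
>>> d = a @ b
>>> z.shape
(19, 7, 7, 3)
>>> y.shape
(3, 29, 7, 7)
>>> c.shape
(37, 7, 7, 37)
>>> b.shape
(17, 17)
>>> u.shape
(7, 7, 29, 3)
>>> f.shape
(3, 29, 7, 19)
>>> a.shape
(37, 17)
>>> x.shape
(7,)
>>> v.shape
(19, 7, 3)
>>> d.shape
(37, 17)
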